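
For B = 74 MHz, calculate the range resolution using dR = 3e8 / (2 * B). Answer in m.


dR = 3e8 / (2 * 74000000.0) = 2.03 m

2.03 m


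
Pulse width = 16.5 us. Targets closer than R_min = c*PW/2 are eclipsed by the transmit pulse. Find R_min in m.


R_min = 3e8 * 16.5e-6 / 2 = 2475.0 m

2475.0 m


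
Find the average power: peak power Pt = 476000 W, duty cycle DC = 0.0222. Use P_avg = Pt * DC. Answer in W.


P_avg = 476000 * 0.0222 = 10567.2 W

10567.2 W


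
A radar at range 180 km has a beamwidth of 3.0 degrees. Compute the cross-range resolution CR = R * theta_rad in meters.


BW_rad = 0.052359878
CR = 180000 * 0.052359878 = 9424.8 m

9424.8 m


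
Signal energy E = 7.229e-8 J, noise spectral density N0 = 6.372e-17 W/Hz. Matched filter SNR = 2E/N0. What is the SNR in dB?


SNR_lin = 2 * 7.229e-8 / 6.372e-17 = 2.269e9
SNR_dB = 10*log10(2.269e9) = 93.6 dB

93.6 dB


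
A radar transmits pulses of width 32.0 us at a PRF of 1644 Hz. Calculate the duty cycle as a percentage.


DC = 32.0e-6 * 1644 * 100 = 5.26%

5.26%


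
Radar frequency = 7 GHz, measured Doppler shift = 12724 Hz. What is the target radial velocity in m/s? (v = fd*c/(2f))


v = 12724 * 3e8 / (2 * 7000000000.0) = 272.7 m/s

272.7 m/s


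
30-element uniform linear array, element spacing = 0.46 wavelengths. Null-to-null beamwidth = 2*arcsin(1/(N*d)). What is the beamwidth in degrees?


1/(N*d) = 1/(30*0.46) = 0.072464
BW = 2*arcsin(0.072464) = 8.3 degrees

8.3 degrees


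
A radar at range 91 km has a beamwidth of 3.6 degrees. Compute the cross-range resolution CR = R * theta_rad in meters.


BW_rad = 0.062831853
CR = 91000 * 0.062831853 = 5717.7 m

5717.7 m


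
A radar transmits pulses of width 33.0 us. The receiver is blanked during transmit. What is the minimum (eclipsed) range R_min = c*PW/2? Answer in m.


R_min = 3e8 * 33.0e-6 / 2 = 4950.0 m

4950.0 m


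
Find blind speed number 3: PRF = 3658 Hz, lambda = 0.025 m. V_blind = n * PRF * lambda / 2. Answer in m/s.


V_blind = 3 * 3658 * 0.025 / 2 = 137.2 m/s

137.2 m/s


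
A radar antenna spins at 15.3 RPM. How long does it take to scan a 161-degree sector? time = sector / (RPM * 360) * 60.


t = 161 / (15.3 * 360) * 60 = 1.75 s

1.75 s


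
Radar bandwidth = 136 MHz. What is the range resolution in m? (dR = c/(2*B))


dR = 3e8 / (2 * 136000000.0) = 1.1 m

1.1 m


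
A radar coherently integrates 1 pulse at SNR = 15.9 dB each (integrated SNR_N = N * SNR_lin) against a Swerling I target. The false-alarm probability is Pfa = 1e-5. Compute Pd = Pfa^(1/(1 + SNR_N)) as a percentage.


SNR_lin = 10^(15.9/10) = 38.90451
SNR_N = 1 * 38.90451 = 38.90451
1/(1 + SNR_N) = 1/39.90451 = 0.0250598
Pd = (1e-5)^0.0250598 = 0.74938
Pd = 74.9%

74.9%


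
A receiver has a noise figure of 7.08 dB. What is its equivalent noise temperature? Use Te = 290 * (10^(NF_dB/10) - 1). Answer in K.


NF_lin = 10^(7.08/10) = 5.10505
Te = 290 * (5.10505 - 1) = 1190.5 K

1190.5 K


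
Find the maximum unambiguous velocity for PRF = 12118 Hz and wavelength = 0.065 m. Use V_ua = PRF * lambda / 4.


V_ua = 12118 * 0.065 / 4 = 196.9 m/s

196.9 m/s


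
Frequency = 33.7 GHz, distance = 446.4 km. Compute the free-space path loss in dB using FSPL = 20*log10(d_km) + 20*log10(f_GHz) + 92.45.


20*log10(446.4) = 52.99
20*log10(33.7) = 30.55
FSPL = 176.0 dB

176.0 dB


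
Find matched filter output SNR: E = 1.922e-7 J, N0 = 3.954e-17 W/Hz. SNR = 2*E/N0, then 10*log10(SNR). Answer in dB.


SNR_lin = 2 * 1.922e-7 / 3.954e-17 = 9.722e9
SNR_dB = 10*log10(9.722e9) = 99.9 dB

99.9 dB


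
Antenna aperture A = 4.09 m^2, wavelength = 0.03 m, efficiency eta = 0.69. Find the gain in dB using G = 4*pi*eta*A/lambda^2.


G_linear = 4*pi*0.69*4.09/0.03^2 = 39403.95
G_dB = 10*log10(39403.95) = 46.0 dB

46.0 dB


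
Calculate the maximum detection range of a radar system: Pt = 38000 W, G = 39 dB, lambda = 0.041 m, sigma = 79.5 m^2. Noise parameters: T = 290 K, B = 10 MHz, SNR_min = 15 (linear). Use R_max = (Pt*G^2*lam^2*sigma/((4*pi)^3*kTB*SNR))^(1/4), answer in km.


G_lin = 10^(39/10) = 7943.282347
R^4 = 38000 * 7943.282347^2 * 0.041^2 * 79.5 / ((4*pi)^3 * 1.38e-23 * 290 * 10000000.0 * 15)
R^4 = 2.6898e20 m^4
R_max = (2.6898e20)^(1/4) = 128064.9 m = 128.1 km

128.1 km


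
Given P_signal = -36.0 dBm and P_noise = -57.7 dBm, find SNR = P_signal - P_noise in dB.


SNR = -36.0 - (-57.7) = 21.7 dB

21.7 dB


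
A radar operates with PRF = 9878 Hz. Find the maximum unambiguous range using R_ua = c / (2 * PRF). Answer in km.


R_ua = 3e8 / (2 * 9878) = 15185.3 m = 15.2 km

15.2 km


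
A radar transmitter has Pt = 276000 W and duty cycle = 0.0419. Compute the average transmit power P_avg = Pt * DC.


P_avg = 276000 * 0.0419 = 11564.4 W

11564.4 W


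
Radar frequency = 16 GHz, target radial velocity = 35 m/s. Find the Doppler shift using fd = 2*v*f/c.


fd = 2 * 35 * 16000000000.0 / 3e8 = 3733.3 Hz

3733.3 Hz


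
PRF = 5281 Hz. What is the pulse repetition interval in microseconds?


PRI = 1/5281 = 0.0001893581 s = 189.4 us

189.4 us


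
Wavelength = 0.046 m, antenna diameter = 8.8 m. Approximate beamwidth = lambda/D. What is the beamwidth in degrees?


BW_rad = 0.046 / 8.8 = 0.005227
BW_deg = 0.3 degrees

0.3 degrees


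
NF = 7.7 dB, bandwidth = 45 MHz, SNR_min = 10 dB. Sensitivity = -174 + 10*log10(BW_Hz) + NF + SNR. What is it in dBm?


10*log10(45000000.0) = 76.53
S = -174 + 76.53 + 7.7 + 10 = -79.8 dBm

-79.8 dBm


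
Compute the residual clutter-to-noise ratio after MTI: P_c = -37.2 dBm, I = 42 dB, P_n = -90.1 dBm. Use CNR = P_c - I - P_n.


CNR = -37.2 - 42 - (-90.1) = 10.9 dB

10.9 dB


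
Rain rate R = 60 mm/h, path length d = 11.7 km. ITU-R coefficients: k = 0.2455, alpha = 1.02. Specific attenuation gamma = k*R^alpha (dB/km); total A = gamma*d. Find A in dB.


gamma = 0.2455 * 60^1.02 = 15.986956 dB/km
A = 15.986956 * 11.7 = 187.05 dB

187.05 dB


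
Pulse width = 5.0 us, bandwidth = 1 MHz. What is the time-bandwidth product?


TBP = 5.0 * 1 = 5.0

5.0


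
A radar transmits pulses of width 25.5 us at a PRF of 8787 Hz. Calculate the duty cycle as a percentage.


DC = 25.5e-6 * 8787 * 100 = 22.41%

22.41%


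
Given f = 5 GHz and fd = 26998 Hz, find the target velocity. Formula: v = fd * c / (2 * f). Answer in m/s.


v = 26998 * 3e8 / (2 * 5000000000.0) = 809.9 m/s

809.9 m/s


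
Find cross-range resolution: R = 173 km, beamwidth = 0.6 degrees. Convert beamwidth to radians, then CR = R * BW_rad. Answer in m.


BW_rad = 0.010471976
CR = 173000 * 0.010471976 = 1811.7 m

1811.7 m


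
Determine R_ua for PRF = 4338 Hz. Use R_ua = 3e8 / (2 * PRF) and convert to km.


R_ua = 3e8 / (2 * 4338) = 34578.1 m = 34.6 km

34.6 km


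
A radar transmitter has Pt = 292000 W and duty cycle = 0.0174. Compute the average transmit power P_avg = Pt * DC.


P_avg = 292000 * 0.0174 = 5080.8 W

5080.8 W


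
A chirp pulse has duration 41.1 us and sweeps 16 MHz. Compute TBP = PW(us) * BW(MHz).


TBP = 41.1 * 16 = 657.6

657.6


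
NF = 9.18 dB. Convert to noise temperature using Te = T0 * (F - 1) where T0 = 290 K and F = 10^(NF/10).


NF_lin = 10^(9.18/10) = 8.279422
Te = 290 * (8.279422 - 1) = 2111.0 K

2111.0 K


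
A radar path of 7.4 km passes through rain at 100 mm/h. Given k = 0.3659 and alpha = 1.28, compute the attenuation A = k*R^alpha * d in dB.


gamma = 0.3659 * 100^1.28 = 132.85026 dB/km
A = 132.85026 * 7.4 = 983.09 dB

983.09 dB


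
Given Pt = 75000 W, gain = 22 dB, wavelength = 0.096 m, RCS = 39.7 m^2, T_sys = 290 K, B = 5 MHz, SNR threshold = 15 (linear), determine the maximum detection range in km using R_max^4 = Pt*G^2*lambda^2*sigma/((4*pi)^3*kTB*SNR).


G_lin = 10^(22/10) = 158.489319
R^4 = 75000 * 158.489319^2 * 0.096^2 * 39.7 / ((4*pi)^3 * 1.38e-23 * 290 * 5000000.0 * 15)
R^4 = 1.15725e18 m^4
R_max = (1.15725e18)^(1/4) = 32798.7 m = 32.8 km

32.8 km


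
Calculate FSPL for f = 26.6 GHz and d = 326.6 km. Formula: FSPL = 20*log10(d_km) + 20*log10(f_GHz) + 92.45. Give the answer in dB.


20*log10(326.6) = 50.28
20*log10(26.6) = 28.5
FSPL = 171.2 dB

171.2 dB


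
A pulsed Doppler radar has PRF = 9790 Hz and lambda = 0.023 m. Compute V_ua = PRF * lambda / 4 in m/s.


V_ua = 9790 * 0.023 / 4 = 56.3 m/s

56.3 m/s


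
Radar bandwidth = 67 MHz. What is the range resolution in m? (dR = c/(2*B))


dR = 3e8 / (2 * 67000000.0) = 2.24 m

2.24 m


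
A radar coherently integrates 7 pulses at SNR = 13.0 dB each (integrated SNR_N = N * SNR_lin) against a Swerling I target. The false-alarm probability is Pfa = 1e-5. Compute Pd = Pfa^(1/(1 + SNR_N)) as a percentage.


SNR_lin = 10^(13.0/10) = 19.95262
SNR_N = 7 * 19.95262 = 139.66834
1/(1 + SNR_N) = 1/140.66834 = 0.0071089
Pd = (1e-5)^0.0071089 = 0.92142
Pd = 92.1%

92.1%


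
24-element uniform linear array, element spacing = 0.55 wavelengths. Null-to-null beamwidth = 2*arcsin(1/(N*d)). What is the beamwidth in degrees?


1/(N*d) = 1/(24*0.55) = 0.075758
BW = 2*arcsin(0.075758) = 8.7 degrees

8.7 degrees


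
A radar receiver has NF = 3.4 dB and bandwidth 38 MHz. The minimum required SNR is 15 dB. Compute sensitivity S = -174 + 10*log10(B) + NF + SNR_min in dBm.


10*log10(38000000.0) = 75.8
S = -174 + 75.8 + 3.4 + 15 = -79.8 dBm

-79.8 dBm


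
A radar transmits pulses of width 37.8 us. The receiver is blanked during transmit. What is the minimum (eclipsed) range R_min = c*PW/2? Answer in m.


R_min = 3e8 * 37.8e-6 / 2 = 5670.0 m

5670.0 m


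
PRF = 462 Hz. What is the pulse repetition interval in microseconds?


PRI = 1/462 = 0.0021645022 s = 2164.5 us

2164.5 us


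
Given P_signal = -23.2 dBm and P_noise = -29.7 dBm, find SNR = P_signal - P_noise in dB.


SNR = -23.2 - (-29.7) = 6.5 dB

6.5 dB


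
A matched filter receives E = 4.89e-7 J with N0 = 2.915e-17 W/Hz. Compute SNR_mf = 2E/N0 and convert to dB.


SNR_lin = 2 * 4.89e-7 / 2.915e-17 = 3.355e10
SNR_dB = 10*log10(3.355e10) = 105.3 dB

105.3 dB


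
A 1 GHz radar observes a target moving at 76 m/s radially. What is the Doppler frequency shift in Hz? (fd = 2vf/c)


fd = 2 * 76 * 1000000000.0 / 3e8 = 506.7 Hz

506.7 Hz


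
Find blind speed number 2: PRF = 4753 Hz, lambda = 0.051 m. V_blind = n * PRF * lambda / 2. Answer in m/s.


V_blind = 2 * 4753 * 0.051 / 2 = 242.4 m/s

242.4 m/s


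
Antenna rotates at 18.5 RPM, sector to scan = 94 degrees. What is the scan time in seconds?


t = 94 / (18.5 * 360) * 60 = 0.85 s

0.85 s


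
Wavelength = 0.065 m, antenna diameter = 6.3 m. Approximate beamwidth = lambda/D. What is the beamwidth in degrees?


BW_rad = 0.065 / 6.3 = 0.010317
BW_deg = 0.59 degrees

0.59 degrees


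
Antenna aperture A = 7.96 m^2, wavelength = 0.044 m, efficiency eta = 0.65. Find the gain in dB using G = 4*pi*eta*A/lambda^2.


G_linear = 4*pi*0.65*7.96/0.044^2 = 33583.89
G_dB = 10*log10(33583.89) = 45.3 dB

45.3 dB


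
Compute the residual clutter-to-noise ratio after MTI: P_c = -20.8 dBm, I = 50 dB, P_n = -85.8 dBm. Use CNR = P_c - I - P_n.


CNR = -20.8 - 50 - (-85.8) = 15.0 dB

15.0 dB


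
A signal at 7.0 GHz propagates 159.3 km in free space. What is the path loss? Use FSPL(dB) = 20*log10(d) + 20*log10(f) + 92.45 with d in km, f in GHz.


20*log10(159.3) = 44.04
20*log10(7.0) = 16.9
FSPL = 153.4 dB

153.4 dB


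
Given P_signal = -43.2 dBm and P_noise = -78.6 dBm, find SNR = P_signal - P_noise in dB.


SNR = -43.2 - (-78.6) = 35.4 dB

35.4 dB


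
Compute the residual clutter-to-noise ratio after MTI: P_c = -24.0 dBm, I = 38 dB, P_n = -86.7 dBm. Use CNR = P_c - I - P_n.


CNR = -24.0 - 38 - (-86.7) = 24.7 dB

24.7 dB


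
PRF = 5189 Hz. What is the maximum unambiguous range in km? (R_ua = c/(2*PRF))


R_ua = 3e8 / (2 * 5189) = 28907.3 m = 28.9 km

28.9 km


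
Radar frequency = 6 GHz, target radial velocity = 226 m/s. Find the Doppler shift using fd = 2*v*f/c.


fd = 2 * 226 * 6000000000.0 / 3e8 = 9040.0 Hz

9040.0 Hz


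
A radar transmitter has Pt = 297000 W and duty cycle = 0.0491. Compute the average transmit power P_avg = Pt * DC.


P_avg = 297000 * 0.0491 = 14582.7 W

14582.7 W


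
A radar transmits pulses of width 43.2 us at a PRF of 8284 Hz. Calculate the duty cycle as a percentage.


DC = 43.2e-6 * 8284 * 100 = 35.79%

35.79%


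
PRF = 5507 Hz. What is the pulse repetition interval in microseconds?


PRI = 1/5507 = 0.0001815871 s = 181.6 us

181.6 us


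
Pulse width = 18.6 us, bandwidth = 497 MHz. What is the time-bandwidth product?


TBP = 18.6 * 497 = 9244.2

9244.2


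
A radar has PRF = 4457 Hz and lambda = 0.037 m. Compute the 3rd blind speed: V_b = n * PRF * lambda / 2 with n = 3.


V_blind = 3 * 4457 * 0.037 / 2 = 247.4 m/s

247.4 m/s


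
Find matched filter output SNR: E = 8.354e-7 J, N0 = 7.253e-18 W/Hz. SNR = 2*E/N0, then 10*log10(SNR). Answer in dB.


SNR_lin = 2 * 8.354e-7 / 7.253e-18 = 2.304e11
SNR_dB = 10*log10(2.304e11) = 113.6 dB

113.6 dB


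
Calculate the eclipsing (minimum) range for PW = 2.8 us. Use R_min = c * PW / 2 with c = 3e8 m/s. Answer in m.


R_min = 3e8 * 2.8e-6 / 2 = 420.0 m

420.0 m


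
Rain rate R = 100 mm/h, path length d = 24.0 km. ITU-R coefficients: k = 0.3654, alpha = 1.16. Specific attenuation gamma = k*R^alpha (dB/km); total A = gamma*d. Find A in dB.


gamma = 0.3654 * 100^1.16 = 76.342881 dB/km
A = 76.342881 * 24.0 = 1832.23 dB

1832.23 dB


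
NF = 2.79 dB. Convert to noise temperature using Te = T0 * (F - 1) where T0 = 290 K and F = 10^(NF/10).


NF_lin = 10^(2.79/10) = 1.901078
Te = 290 * (1.901078 - 1) = 261.3 K

261.3 K


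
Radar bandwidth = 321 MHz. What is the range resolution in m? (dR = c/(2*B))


dR = 3e8 / (2 * 321000000.0) = 0.47 m

0.47 m


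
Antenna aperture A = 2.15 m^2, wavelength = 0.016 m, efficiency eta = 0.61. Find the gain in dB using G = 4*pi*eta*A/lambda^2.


G_linear = 4*pi*0.61*2.15/0.016^2 = 64378.11
G_dB = 10*log10(64378.11) = 48.1 dB

48.1 dB


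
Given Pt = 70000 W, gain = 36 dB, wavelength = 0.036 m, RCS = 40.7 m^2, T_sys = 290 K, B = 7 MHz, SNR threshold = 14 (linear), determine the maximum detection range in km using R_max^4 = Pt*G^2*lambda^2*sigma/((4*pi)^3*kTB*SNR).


G_lin = 10^(36/10) = 3981.071706
R^4 = 70000 * 3981.071706^2 * 0.036^2 * 40.7 / ((4*pi)^3 * 1.38e-23 * 290 * 7000000.0 * 14)
R^4 = 7.51908e19 m^4
R_max = (7.51908e19)^(1/4) = 93119.6 m = 93.1 km

93.1 km


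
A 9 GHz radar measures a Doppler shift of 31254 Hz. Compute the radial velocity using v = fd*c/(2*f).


v = 31254 * 3e8 / (2 * 9000000000.0) = 520.9 m/s

520.9 m/s


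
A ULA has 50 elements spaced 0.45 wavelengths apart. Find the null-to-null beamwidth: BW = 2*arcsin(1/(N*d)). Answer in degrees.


1/(N*d) = 1/(50*0.45) = 0.044444
BW = 2*arcsin(0.044444) = 5.1 degrees

5.1 degrees


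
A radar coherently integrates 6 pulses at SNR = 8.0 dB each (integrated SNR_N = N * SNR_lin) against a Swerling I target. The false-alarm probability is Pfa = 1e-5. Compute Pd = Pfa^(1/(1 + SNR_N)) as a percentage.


SNR_lin = 10^(8.0/10) = 6.30957
SNR_N = 6 * 6.30957 = 37.85742
1/(1 + SNR_N) = 1/38.85742 = 0.0257351
Pd = (1e-5)^0.0257351 = 0.74357
Pd = 74.4%

74.4%


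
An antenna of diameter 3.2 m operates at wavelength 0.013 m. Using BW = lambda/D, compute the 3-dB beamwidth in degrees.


BW_rad = 0.013 / 3.2 = 0.004062
BW_deg = 0.23 degrees

0.23 degrees


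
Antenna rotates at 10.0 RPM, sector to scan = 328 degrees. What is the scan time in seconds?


t = 328 / (10.0 * 360) * 60 = 5.47 s

5.47 s


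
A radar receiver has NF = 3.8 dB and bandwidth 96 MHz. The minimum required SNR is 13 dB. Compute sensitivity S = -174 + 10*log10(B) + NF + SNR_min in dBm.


10*log10(96000000.0) = 79.82
S = -174 + 79.82 + 3.8 + 13 = -77.4 dBm

-77.4 dBm


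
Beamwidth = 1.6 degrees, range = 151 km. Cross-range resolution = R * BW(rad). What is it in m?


BW_rad = 0.027925268
CR = 151000 * 0.027925268 = 4216.7 m

4216.7 m


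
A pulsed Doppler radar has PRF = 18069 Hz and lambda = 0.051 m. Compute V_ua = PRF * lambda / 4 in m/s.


V_ua = 18069 * 0.051 / 4 = 230.4 m/s

230.4 m/s


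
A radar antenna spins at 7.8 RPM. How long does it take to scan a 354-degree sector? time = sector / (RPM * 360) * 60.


t = 354 / (7.8 * 360) * 60 = 7.56 s

7.56 s


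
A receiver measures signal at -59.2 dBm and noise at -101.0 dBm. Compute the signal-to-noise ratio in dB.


SNR = -59.2 - (-101.0) = 41.8 dB

41.8 dB


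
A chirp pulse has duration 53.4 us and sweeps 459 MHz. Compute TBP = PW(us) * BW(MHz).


TBP = 53.4 * 459 = 24510.6

24510.6


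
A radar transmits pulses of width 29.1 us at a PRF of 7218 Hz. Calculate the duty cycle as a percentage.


DC = 29.1e-6 * 7218 * 100 = 21.0%

21.0%


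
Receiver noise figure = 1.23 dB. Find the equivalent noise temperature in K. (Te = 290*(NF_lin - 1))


NF_lin = 10^(1.23/10) = 1.327394
Te = 290 * (1.327394 - 1) = 94.9 K

94.9 K


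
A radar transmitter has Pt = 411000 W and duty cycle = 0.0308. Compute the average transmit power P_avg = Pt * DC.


P_avg = 411000 * 0.0308 = 12658.8 W

12658.8 W


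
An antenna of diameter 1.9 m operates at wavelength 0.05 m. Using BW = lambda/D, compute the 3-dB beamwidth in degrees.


BW_rad = 0.05 / 1.9 = 0.026316
BW_deg = 1.51 degrees

1.51 degrees


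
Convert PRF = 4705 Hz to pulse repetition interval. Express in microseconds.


PRI = 1/4705 = 0.0002125399 s = 212.5 us

212.5 us


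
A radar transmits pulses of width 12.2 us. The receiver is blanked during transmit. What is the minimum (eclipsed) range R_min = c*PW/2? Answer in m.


R_min = 3e8 * 12.2e-6 / 2 = 1830.0 m

1830.0 m


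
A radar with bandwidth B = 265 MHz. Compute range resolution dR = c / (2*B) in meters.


dR = 3e8 / (2 * 265000000.0) = 0.57 m

0.57 m


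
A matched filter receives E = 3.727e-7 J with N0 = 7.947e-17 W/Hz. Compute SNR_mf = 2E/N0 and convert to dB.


SNR_lin = 2 * 3.727e-7 / 7.947e-17 = 9.38e9
SNR_dB = 10*log10(9.38e9) = 99.7 dB

99.7 dB


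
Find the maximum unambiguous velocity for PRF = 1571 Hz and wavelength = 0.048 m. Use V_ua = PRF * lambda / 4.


V_ua = 1571 * 0.048 / 4 = 18.9 m/s

18.9 m/s


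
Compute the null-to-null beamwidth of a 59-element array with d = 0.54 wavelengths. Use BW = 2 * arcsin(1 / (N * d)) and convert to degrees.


1/(N*d) = 1/(59*0.54) = 0.031387
BW = 2*arcsin(0.031387) = 3.6 degrees

3.6 degrees


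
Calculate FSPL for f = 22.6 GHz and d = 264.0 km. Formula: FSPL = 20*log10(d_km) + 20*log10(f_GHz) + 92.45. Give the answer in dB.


20*log10(264.0) = 48.43
20*log10(22.6) = 27.08
FSPL = 168.0 dB

168.0 dB


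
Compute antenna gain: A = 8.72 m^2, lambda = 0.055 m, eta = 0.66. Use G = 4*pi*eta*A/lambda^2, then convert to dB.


G_linear = 4*pi*0.66*8.72/0.055^2 = 23908.09
G_dB = 10*log10(23908.09) = 43.8 dB

43.8 dB


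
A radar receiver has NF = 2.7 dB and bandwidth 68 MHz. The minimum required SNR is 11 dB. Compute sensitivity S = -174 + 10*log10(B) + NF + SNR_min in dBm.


10*log10(68000000.0) = 78.33
S = -174 + 78.33 + 2.7 + 11 = -82.0 dBm

-82.0 dBm


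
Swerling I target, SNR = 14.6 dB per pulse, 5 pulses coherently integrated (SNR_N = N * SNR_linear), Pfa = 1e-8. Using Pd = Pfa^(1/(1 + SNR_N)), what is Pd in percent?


SNR_lin = 10^(14.6/10) = 28.84032
SNR_N = 5 * 28.84032 = 144.2016
1/(1 + SNR_N) = 1/145.2016 = 0.006887
Pd = (1e-8)^0.006887 = 0.88085
Pd = 88.1%

88.1%


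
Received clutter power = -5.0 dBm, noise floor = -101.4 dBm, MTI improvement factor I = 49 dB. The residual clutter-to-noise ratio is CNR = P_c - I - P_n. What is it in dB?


CNR = -5.0 - 49 - (-101.4) = 47.4 dB

47.4 dB


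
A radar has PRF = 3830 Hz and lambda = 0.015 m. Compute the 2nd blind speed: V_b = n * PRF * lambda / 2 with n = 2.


V_blind = 2 * 3830 * 0.015 / 2 = 57.5 m/s

57.5 m/s


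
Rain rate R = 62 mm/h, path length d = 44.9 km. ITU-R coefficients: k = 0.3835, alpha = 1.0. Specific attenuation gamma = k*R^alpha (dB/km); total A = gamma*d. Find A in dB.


gamma = 0.3835 * 62^1.0 = 23.777 dB/km
A = 23.777 * 44.9 = 1067.59 dB

1067.59 dB


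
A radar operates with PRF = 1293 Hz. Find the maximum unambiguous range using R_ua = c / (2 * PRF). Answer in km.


R_ua = 3e8 / (2 * 1293) = 116009.3 m = 116.0 km

116.0 km


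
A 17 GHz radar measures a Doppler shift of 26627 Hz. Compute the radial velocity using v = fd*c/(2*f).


v = 26627 * 3e8 / (2 * 17000000000.0) = 234.9 m/s

234.9 m/s


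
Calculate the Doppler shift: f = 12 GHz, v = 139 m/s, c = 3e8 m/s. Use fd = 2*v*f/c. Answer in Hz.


fd = 2 * 139 * 12000000000.0 / 3e8 = 11120.0 Hz

11120.0 Hz


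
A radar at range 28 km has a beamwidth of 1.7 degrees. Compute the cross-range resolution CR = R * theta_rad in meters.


BW_rad = 0.029670597
CR = 28000 * 0.029670597 = 830.8 m

830.8 m


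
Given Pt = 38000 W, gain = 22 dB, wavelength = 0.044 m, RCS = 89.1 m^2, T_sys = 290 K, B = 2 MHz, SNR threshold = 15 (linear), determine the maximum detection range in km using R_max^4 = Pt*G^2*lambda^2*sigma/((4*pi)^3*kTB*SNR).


G_lin = 10^(22/10) = 158.489319
R^4 = 38000 * 158.489319^2 * 0.044^2 * 89.1 / ((4*pi)^3 * 1.38e-23 * 290 * 2000000.0 * 15)
R^4 = 6.91097e17 m^4
R_max = (6.91097e17)^(1/4) = 28832.7 m = 28.8 km

28.8 km


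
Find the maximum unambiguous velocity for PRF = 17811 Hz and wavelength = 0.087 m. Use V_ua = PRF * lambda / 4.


V_ua = 17811 * 0.087 / 4 = 387.4 m/s

387.4 m/s


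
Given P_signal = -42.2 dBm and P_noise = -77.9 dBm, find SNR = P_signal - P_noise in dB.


SNR = -42.2 - (-77.9) = 35.7 dB

35.7 dB


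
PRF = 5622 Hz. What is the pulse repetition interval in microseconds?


PRI = 1/5622 = 0.0001778726 s = 177.9 us

177.9 us


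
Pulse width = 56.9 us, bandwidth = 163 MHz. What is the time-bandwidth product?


TBP = 56.9 * 163 = 9274.7

9274.7


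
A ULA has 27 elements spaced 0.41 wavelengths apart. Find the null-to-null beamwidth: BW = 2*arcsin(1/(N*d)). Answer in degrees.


1/(N*d) = 1/(27*0.41) = 0.090334
BW = 2*arcsin(0.090334) = 10.4 degrees

10.4 degrees


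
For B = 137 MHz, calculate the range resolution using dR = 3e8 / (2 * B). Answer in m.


dR = 3e8 / (2 * 137000000.0) = 1.09 m

1.09 m


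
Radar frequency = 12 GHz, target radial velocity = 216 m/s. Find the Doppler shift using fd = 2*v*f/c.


fd = 2 * 216 * 12000000000.0 / 3e8 = 17280.0 Hz

17280.0 Hz


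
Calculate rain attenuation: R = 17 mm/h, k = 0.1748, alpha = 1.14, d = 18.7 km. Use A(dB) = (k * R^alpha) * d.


gamma = 0.1748 * 17^1.14 = 4.41828 dB/km
A = 4.41828 * 18.7 = 82.62 dB

82.62 dB


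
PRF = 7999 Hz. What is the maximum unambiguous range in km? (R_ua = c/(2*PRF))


R_ua = 3e8 / (2 * 7999) = 18752.3 m = 18.8 km

18.8 km


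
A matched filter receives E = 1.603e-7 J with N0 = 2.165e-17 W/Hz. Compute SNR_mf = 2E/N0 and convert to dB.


SNR_lin = 2 * 1.603e-7 / 2.165e-17 = 1.481e10
SNR_dB = 10*log10(1.481e10) = 101.7 dB

101.7 dB


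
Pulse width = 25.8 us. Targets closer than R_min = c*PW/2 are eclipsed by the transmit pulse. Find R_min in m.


R_min = 3e8 * 25.8e-6 / 2 = 3870.0 m

3870.0 m


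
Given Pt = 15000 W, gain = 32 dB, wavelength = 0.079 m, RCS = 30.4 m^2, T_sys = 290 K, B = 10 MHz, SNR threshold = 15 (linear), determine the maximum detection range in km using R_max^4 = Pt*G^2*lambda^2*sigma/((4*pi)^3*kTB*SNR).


G_lin = 10^(32/10) = 1584.893192
R^4 = 15000 * 1584.893192^2 * 0.079^2 * 30.4 / ((4*pi)^3 * 1.38e-23 * 290 * 10000000.0 * 15)
R^4 = 6.00096e18 m^4
R_max = (6.00096e18)^(1/4) = 49494.3 m = 49.5 km

49.5 km


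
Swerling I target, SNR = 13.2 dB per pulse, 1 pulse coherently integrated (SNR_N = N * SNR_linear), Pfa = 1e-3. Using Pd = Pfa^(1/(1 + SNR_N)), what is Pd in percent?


SNR_lin = 10^(13.2/10) = 20.89296
SNR_N = 1 * 20.89296 = 20.89296
1/(1 + SNR_N) = 1/21.89296 = 0.0456768
Pd = (1e-3)^0.0456768 = 0.72941
Pd = 72.9%

72.9%


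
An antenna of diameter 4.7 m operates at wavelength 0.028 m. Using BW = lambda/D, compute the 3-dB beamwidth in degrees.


BW_rad = 0.028 / 4.7 = 0.005957
BW_deg = 0.34 degrees

0.34 degrees


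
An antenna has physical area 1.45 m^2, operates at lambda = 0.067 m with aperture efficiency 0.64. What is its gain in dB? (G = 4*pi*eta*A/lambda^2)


G_linear = 4*pi*0.64*1.45/0.067^2 = 2597.82
G_dB = 10*log10(2597.82) = 34.1 dB

34.1 dB


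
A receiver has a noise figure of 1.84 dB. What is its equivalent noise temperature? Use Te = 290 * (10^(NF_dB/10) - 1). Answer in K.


NF_lin = 10^(1.84/10) = 1.527566
Te = 290 * (1.527566 - 1) = 153.0 K

153.0 K


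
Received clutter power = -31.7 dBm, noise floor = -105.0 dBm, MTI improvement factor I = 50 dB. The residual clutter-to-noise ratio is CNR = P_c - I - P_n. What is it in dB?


CNR = -31.7 - 50 - (-105.0) = 23.3 dB

23.3 dB


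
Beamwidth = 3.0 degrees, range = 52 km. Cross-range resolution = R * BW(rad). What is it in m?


BW_rad = 0.052359878
CR = 52000 * 0.052359878 = 2722.7 m

2722.7 m


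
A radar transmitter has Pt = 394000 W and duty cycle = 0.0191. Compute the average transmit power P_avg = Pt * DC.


P_avg = 394000 * 0.0191 = 7525.4 W

7525.4 W


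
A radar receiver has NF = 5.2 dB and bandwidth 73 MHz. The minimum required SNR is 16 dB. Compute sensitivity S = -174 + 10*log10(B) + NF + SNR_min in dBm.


10*log10(73000000.0) = 78.63
S = -174 + 78.63 + 5.2 + 16 = -74.2 dBm

-74.2 dBm


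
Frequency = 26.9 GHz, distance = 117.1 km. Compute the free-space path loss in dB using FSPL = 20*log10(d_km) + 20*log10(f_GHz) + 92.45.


20*log10(117.1) = 41.37
20*log10(26.9) = 28.6
FSPL = 162.4 dB

162.4 dB


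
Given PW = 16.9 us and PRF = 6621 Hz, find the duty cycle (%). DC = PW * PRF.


DC = 16.9e-6 * 6621 * 100 = 11.19%

11.19%


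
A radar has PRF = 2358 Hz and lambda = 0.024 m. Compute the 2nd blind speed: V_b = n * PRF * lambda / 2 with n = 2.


V_blind = 2 * 2358 * 0.024 / 2 = 56.6 m/s

56.6 m/s


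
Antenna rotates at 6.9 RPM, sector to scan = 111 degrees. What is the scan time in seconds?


t = 111 / (6.9 * 360) * 60 = 2.68 s

2.68 s


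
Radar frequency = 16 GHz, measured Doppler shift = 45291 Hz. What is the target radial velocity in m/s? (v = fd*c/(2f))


v = 45291 * 3e8 / (2 * 16000000000.0) = 424.6 m/s

424.6 m/s


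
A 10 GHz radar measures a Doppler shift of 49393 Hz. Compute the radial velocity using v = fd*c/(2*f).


v = 49393 * 3e8 / (2 * 10000000000.0) = 740.9 m/s

740.9 m/s


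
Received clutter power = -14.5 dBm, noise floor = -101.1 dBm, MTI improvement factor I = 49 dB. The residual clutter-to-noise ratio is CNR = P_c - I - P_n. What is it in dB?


CNR = -14.5 - 49 - (-101.1) = 37.6 dB

37.6 dB


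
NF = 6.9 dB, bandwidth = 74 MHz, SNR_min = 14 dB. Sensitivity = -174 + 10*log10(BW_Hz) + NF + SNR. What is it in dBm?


10*log10(74000000.0) = 78.69
S = -174 + 78.69 + 6.9 + 14 = -74.4 dBm

-74.4 dBm


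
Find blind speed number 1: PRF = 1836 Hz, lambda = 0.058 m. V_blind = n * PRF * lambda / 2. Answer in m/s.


V_blind = 1 * 1836 * 0.058 / 2 = 53.2 m/s

53.2 m/s


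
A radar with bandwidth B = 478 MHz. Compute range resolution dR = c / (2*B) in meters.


dR = 3e8 / (2 * 478000000.0) = 0.31 m

0.31 m


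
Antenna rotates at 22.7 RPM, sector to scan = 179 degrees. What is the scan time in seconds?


t = 179 / (22.7 * 360) * 60 = 1.31 s

1.31 s


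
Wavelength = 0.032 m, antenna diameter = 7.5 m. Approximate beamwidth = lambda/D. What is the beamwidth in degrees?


BW_rad = 0.032 / 7.5 = 0.004267
BW_deg = 0.24 degrees

0.24 degrees


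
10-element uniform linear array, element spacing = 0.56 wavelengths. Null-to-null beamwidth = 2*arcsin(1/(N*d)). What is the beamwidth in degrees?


1/(N*d) = 1/(10*0.56) = 0.178571
BW = 2*arcsin(0.178571) = 20.6 degrees

20.6 degrees


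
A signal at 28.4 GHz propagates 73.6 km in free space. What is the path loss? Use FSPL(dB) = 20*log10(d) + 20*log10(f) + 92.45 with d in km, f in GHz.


20*log10(73.6) = 37.34
20*log10(28.4) = 29.07
FSPL = 158.9 dB

158.9 dB


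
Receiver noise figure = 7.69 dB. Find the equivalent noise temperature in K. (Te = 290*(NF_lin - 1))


NF_lin = 10^(7.69/10) = 5.874894
Te = 290 * (5.874894 - 1) = 1413.7 K

1413.7 K


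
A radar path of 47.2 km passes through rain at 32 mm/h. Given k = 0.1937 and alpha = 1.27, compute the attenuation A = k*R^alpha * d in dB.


gamma = 0.1937 * 32^1.27 = 15.800473 dB/km
A = 15.800473 * 47.2 = 745.78 dB

745.78 dB


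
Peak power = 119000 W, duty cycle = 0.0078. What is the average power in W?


P_avg = 119000 * 0.0078 = 928.2 W

928.2 W


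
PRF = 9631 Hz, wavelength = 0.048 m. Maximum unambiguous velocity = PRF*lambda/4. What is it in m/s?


V_ua = 9631 * 0.048 / 4 = 115.6 m/s

115.6 m/s


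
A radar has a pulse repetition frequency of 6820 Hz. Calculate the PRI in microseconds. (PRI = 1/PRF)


PRI = 1/6820 = 0.0001466276 s = 146.6 us

146.6 us


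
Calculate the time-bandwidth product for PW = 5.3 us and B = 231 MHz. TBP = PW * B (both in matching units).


TBP = 5.3 * 231 = 1224.3

1224.3


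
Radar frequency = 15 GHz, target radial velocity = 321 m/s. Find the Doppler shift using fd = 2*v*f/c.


fd = 2 * 321 * 15000000000.0 / 3e8 = 32100.0 Hz

32100.0 Hz


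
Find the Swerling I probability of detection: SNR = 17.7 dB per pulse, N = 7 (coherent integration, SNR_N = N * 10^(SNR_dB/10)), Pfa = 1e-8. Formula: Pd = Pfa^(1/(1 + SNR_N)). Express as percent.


SNR_lin = 10^(17.7/10) = 58.88437
SNR_N = 7 * 58.88437 = 412.19059
1/(1 + SNR_N) = 1/413.19059 = 0.0024202
Pd = (1e-8)^0.0024202 = 0.9564
Pd = 95.6%

95.6%


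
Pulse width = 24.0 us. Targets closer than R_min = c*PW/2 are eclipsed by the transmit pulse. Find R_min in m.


R_min = 3e8 * 24.0e-6 / 2 = 3600.0 m

3600.0 m


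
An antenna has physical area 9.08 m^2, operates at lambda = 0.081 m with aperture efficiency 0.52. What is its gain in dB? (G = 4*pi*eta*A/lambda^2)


G_linear = 4*pi*0.52*9.08/0.081^2 = 9043.34
G_dB = 10*log10(9043.34) = 39.6 dB

39.6 dB


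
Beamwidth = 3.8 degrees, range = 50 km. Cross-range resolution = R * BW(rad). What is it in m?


BW_rad = 0.066322512
CR = 50000 * 0.066322512 = 3316.1 m

3316.1 m


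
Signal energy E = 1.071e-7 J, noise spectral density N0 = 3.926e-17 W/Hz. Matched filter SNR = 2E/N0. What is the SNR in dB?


SNR_lin = 2 * 1.071e-7 / 3.926e-17 = 5.456e9
SNR_dB = 10*log10(5.456e9) = 97.4 dB

97.4 dB


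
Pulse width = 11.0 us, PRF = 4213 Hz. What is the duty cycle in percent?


DC = 11.0e-6 * 4213 * 100 = 4.63%

4.63%


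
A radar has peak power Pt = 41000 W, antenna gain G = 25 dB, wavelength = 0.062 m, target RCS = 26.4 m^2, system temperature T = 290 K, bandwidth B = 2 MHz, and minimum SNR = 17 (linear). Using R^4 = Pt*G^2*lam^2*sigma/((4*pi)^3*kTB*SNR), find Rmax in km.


G_lin = 10^(25/10) = 316.227766
R^4 = 41000 * 316.227766^2 * 0.062^2 * 26.4 / ((4*pi)^3 * 1.38e-23 * 290 * 2000000.0 * 17)
R^4 = 1.54094e18 m^4
R_max = (1.54094e18)^(1/4) = 35232.7 m = 35.2 km

35.2 km


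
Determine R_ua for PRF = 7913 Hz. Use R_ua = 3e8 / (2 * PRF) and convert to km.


R_ua = 3e8 / (2 * 7913) = 18956.1 m = 19.0 km

19.0 km


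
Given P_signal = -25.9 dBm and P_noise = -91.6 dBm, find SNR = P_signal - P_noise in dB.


SNR = -25.9 - (-91.6) = 65.7 dB

65.7 dB


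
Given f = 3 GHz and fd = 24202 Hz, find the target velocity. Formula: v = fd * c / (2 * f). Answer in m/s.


v = 24202 * 3e8 / (2 * 3000000000.0) = 1210.1 m/s

1210.1 m/s


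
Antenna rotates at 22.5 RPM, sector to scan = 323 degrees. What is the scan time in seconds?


t = 323 / (22.5 * 360) * 60 = 2.39 s

2.39 s


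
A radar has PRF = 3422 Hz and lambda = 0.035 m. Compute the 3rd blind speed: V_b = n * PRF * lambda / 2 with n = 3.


V_blind = 3 * 3422 * 0.035 / 2 = 179.7 m/s

179.7 m/s


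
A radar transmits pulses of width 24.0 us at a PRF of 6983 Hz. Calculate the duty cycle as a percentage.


DC = 24.0e-6 * 6983 * 100 = 16.76%

16.76%


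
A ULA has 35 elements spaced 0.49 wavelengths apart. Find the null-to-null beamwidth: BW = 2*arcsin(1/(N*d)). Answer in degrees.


1/(N*d) = 1/(35*0.49) = 0.058309
BW = 2*arcsin(0.058309) = 6.7 degrees

6.7 degrees


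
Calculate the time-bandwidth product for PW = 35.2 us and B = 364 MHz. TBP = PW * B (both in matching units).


TBP = 35.2 * 364 = 12812.8

12812.8


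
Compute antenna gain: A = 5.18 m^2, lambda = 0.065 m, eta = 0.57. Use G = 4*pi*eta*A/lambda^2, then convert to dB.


G_linear = 4*pi*0.57*5.18/0.065^2 = 8781.89
G_dB = 10*log10(8781.89) = 39.4 dB

39.4 dB


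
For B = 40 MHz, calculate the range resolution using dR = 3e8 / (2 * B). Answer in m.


dR = 3e8 / (2 * 40000000.0) = 3.75 m

3.75 m


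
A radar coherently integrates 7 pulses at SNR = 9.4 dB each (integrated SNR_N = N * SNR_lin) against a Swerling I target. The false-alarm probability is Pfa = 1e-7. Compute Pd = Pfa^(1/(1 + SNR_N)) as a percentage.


SNR_lin = 10^(9.4/10) = 8.70964
SNR_N = 7 * 8.70964 = 60.96748
1/(1 + SNR_N) = 1/61.96748 = 0.0161375
Pd = (1e-7)^0.0161375 = 0.77097
Pd = 77.1%

77.1%


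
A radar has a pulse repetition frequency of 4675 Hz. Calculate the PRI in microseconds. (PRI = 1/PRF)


PRI = 1/4675 = 0.0002139037 s = 213.9 us

213.9 us


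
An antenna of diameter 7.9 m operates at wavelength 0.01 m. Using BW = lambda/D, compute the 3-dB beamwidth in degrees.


BW_rad = 0.01 / 7.9 = 0.001266
BW_deg = 0.07 degrees

0.07 degrees


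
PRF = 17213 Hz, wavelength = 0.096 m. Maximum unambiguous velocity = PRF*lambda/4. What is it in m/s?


V_ua = 17213 * 0.096 / 4 = 413.1 m/s

413.1 m/s


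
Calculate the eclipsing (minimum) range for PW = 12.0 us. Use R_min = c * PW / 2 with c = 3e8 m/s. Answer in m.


R_min = 3e8 * 12.0e-6 / 2 = 1800.0 m

1800.0 m


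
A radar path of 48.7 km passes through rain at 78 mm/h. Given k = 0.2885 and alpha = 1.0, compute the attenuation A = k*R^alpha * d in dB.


gamma = 0.2885 * 78^1.0 = 22.503 dB/km
A = 22.503 * 48.7 = 1095.9 dB

1095.9 dB


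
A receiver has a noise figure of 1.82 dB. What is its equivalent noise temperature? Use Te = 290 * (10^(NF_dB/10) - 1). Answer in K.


NF_lin = 10^(1.82/10) = 1.520548
Te = 290 * (1.520548 - 1) = 151.0 K

151.0 K


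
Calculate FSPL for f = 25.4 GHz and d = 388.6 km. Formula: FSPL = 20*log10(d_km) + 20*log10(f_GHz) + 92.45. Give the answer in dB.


20*log10(388.6) = 51.79
20*log10(25.4) = 28.1
FSPL = 172.3 dB

172.3 dB


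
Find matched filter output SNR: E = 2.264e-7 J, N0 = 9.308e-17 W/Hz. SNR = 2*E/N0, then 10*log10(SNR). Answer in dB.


SNR_lin = 2 * 2.264e-7 / 9.308e-17 = 4.865e9
SNR_dB = 10*log10(4.865e9) = 96.9 dB

96.9 dB


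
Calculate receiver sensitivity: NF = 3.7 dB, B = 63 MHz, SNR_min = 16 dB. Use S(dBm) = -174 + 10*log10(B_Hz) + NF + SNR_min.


10*log10(63000000.0) = 77.99
S = -174 + 77.99 + 3.7 + 16 = -76.3 dBm

-76.3 dBm


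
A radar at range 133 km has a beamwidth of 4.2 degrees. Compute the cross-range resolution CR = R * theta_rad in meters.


BW_rad = 0.073303829
CR = 133000 * 0.073303829 = 9749.4 m

9749.4 m


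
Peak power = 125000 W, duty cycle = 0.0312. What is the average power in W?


P_avg = 125000 * 0.0312 = 3900.0 W

3900.0 W


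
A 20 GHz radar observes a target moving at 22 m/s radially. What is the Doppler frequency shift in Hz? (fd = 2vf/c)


fd = 2 * 22 * 20000000000.0 / 3e8 = 2933.3 Hz

2933.3 Hz


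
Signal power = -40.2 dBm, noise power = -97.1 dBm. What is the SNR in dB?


SNR = -40.2 - (-97.1) = 56.9 dB

56.9 dB


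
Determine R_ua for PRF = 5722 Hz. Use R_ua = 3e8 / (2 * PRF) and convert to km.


R_ua = 3e8 / (2 * 5722) = 26214.6 m = 26.2 km

26.2 km


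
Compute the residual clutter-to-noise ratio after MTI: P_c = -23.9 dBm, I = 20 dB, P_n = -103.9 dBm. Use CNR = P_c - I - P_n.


CNR = -23.9 - 20 - (-103.9) = 60.0 dB

60.0 dB


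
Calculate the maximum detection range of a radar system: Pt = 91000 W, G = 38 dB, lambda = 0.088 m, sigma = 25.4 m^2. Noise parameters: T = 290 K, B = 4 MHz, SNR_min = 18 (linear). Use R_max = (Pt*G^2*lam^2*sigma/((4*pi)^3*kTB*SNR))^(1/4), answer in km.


G_lin = 10^(38/10) = 6309.573445
R^4 = 91000 * 6309.573445^2 * 0.088^2 * 25.4 / ((4*pi)^3 * 1.38e-23 * 290 * 4000000.0 * 18)
R^4 = 1.24624e21 m^4
R_max = (1.24624e21)^(1/4) = 187888.6 m = 187.9 km

187.9 km


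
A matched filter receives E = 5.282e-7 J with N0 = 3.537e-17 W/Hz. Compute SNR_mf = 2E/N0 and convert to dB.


SNR_lin = 2 * 5.282e-7 / 3.537e-17 = 2.987e10
SNR_dB = 10*log10(2.987e10) = 104.8 dB

104.8 dB


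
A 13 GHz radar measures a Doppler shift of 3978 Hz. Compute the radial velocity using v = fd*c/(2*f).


v = 3978 * 3e8 / (2 * 13000000000.0) = 45.9 m/s

45.9 m/s


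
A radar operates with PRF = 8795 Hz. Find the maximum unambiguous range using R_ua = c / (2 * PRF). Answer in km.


R_ua = 3e8 / (2 * 8795) = 17055.1 m = 17.1 km

17.1 km


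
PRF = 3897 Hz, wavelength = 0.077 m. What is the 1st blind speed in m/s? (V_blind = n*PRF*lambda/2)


V_blind = 1 * 3897 * 0.077 / 2 = 150.0 m/s

150.0 m/s


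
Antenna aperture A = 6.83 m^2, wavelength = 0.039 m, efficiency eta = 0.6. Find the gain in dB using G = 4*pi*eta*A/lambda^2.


G_linear = 4*pi*0.6*6.83/0.039^2 = 33857.32
G_dB = 10*log10(33857.32) = 45.3 dB

45.3 dB


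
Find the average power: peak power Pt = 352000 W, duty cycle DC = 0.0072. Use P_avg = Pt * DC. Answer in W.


P_avg = 352000 * 0.0072 = 2534.4 W

2534.4 W


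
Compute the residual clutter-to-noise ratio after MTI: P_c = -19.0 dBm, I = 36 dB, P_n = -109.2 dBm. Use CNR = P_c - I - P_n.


CNR = -19.0 - 36 - (-109.2) = 54.2 dB

54.2 dB


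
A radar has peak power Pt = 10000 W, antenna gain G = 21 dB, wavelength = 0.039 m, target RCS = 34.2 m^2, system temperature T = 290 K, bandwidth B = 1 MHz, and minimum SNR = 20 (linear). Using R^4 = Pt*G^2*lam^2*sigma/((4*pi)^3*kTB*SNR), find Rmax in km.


G_lin = 10^(21/10) = 125.892541
R^4 = 10000 * 125.892541^2 * 0.039^2 * 34.2 / ((4*pi)^3 * 1.38e-23 * 290 * 1000000.0 * 20)
R^4 = 5.19061e16 m^4
R_max = (5.19061e16)^(1/4) = 15094.0 m = 15.1 km

15.1 km


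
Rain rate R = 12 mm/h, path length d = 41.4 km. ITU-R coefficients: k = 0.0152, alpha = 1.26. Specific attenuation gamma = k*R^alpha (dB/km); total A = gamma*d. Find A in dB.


gamma = 0.0152 * 12^1.26 = 0.348026 dB/km
A = 0.348026 * 41.4 = 14.41 dB

14.41 dB


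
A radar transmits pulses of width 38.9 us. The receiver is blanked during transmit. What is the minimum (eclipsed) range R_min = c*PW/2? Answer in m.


R_min = 3e8 * 38.9e-6 / 2 = 5835.0 m

5835.0 m


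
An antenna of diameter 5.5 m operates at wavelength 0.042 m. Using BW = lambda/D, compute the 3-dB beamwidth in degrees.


BW_rad = 0.042 / 5.5 = 0.007636
BW_deg = 0.44 degrees

0.44 degrees


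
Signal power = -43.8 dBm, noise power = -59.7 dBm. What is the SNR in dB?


SNR = -43.8 - (-59.7) = 15.9 dB

15.9 dB


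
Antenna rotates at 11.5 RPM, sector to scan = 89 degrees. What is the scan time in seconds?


t = 89 / (11.5 * 360) * 60 = 1.29 s

1.29 s


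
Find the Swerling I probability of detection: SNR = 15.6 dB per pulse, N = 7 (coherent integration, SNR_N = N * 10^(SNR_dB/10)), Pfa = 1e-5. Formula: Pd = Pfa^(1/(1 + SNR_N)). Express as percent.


SNR_lin = 10^(15.6/10) = 36.30781
SNR_N = 7 * 36.30781 = 254.15467
1/(1 + SNR_N) = 1/255.15467 = 0.0039192
Pd = (1e-5)^0.0039192 = 0.95588
Pd = 95.6%

95.6%
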